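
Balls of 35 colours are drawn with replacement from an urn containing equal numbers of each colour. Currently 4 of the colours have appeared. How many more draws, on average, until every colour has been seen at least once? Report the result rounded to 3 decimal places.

The wait to go from k to k+1 distinct colours is geometric with mean 35/(35-k).
Sum over k = 4,...,34: E = 35/31 + 35/30 + 35/29 + ... + 35/2 + 35/1 = 140.9536.

140.954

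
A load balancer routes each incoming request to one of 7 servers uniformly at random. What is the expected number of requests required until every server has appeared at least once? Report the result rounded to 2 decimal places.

18.15

After k distinct servers have appeared, the next request gives a new one with probability (7-k)/7, so the expected wait for the (k+1)-th is 7/(7-k).
E[T] = 7/7 + 7/6 + 7/5 + ... + 7/2 + 7/1 = 7·H_{7}.
H_{7} = 2.593, so E[T] = 18.150.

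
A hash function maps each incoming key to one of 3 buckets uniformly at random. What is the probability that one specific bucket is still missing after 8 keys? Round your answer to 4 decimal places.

0.0390

Each key misses the fixed bucket with probability (3-1)/3 = 2/3, independently.
P(still missing after 8) = (2/3)^8 = 0.03902.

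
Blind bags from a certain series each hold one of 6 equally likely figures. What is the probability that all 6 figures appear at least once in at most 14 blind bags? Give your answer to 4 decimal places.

0.5828

Let A_i be the event that figure i is missing after 14 blind bags. By inclusion–exclusion on the A_i,
P(all seen) = Σ_{j=0}^{6} (-1)^j C(6,j)((6-j)/6)^14
= 1.00000 - 0.46732 + 0.05138 - 0.00122 + 0.00000 - 0.00000 + 0.00000
= 0.58285.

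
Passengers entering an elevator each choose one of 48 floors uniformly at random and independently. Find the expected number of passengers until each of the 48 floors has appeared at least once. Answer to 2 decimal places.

214.02

Split into phases: going from k distinct to k+1 distinct takes on average 48/(48-k) passengers.
E[T] = 48/48 + 48/47 + 48/46 + ... + 48/2 + 48/1 = 48·H_{48}.
H_{48} = 4.459, so E[T] = 214.022.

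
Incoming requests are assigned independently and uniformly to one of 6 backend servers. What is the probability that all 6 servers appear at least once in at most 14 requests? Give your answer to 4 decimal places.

0.5828

By inclusion–exclusion over which servers are missing,
P(all seen) = Σ_{j=0}^{6} (-1)^j C(6,j)((6-j)/6)^14
= 1.00000 - 0.46732 + 0.05138 - 0.00122 + 0.00000 - 0.00000 + 0.00000
= 0.58285.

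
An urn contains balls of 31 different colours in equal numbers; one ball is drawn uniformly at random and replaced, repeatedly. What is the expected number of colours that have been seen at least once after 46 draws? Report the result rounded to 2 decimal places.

24.14

For each colour, P(seen in 46 draws) = 1 - (30/31)^46 = 0.779.
By linearity of expectation, E[distinct seen] = 31·(1 - (30/31)^46) = 24.140.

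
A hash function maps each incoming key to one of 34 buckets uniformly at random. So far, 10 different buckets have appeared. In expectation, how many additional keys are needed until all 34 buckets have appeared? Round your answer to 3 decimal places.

128.383

With k distinct buckets already seen, the next new one takes an expected 34/(34-k) keys.
Sum over k = 10,...,33: E = 34/24 + 34/23 + 34/22 + ... + 34/2 + 34/1 = 128.3826.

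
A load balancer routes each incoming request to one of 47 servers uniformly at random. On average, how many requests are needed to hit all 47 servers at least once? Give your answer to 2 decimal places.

208.58

The wait to go from k to k+1 distinct servers is geometric with mean 47/(47-k).
E[T] = 47/47 + 47/46 + 47/45 + ... + 47/2 + 47/1 = 47·H_{47}.
H_{47} = 4.438, so E[T] = 208.584.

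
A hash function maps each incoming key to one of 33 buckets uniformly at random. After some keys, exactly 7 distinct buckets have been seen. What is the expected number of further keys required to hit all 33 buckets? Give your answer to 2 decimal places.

With k distinct buckets already seen, the next new one takes an expected 33/(33-k) keys.
Sum over k = 7,...,32: E = 33/26 + 33/25 + 33/24 + ... + 33/2 + 33/1 = 127.196.

127.20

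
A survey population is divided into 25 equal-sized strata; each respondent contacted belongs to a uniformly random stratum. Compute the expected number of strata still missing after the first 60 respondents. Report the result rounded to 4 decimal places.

For each stratum, P(unseen after 60) = (24/25)^60 = 0.08635.
By linearity of expectation, E[unseen] = 25·(24/25)^60 = 2.15881.

2.1588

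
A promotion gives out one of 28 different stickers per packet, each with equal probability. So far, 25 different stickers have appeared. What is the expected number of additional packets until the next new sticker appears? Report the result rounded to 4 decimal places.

Each packet yields a new sticker with probability (28-25)/28 = 3/28, so the wait is geometric with mean 28/3.
E = 28/3 = 9.33333.

9.3333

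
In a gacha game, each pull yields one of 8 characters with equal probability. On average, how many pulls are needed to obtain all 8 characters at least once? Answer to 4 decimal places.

21.7429

Split into phases: going from k distinct to k+1 distinct takes on average 8/(8-k) pulls.
E[T] = 8/8 + 8/7 + 8/6 + ... + 8/2 + 8/1 = 8·H_{8}.
H_{8} = 2.71786, so E[T] = 21.74286.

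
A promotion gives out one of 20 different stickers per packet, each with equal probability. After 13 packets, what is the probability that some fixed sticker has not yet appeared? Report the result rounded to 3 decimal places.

On each packet the fixed sticker fails to appear with probability 19/20.
P(still missing after 13) = (19/20)^13 = 0.5133.

0.513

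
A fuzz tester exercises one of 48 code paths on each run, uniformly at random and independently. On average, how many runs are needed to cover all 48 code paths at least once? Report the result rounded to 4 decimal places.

After k distinct code paths have appeared, the next run gives a new one with probability (48-k)/48, so the expected wait for the (k+1)-th is 48/(48-k).
E[T] = 48/48 + 48/47 + 48/46 + ... + 48/2 + 48/1 = 48·H_{48}.
H_{48} = 4.45880, so E[T] = 214.02226.

214.0223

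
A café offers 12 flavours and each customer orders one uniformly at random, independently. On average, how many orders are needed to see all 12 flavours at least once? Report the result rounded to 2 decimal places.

After k distinct flavours have appeared, the next order gives a new one with probability (12-k)/12, so the expected wait for the (k+1)-th is 12/(12-k).
E[T] = 12/12 + 12/11 + 12/10 + ... + 12/2 + 12/1 = 12·H_{12}.
H_{12} = 3.103, so E[T] = 37.239.

37.24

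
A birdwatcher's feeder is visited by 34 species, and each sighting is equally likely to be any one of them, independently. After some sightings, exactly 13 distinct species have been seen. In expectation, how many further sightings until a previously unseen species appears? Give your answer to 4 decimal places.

1.6190

Each sighting yields a new species with probability (34-13)/34 = 21/34, so the wait is geometric with mean 34/21.
E = 34/21 = 1.61905.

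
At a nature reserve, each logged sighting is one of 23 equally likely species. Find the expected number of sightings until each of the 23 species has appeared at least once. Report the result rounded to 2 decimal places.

85.89

After k distinct species have appeared, the next sighting gives a new one with probability (23-k)/23, so the expected wait for the (k+1)-th is 23/(23-k).
E[T] = 23/23 + 23/22 + 23/21 + ... + 23/2 + 23/1 = 23·H_{23}.
H_{23} = 3.734, so E[T] = 85.889.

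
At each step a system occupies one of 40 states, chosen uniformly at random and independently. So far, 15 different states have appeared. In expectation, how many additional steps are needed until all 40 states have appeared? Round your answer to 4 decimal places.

The wait to go from k to k+1 distinct states is geometric with mean 40/(40-k).
Sum over k = 15,...,39: E = 40/25 + 40/24 + 40/23 + ... + 40/2 + 40/1 = 152.63833.

152.6383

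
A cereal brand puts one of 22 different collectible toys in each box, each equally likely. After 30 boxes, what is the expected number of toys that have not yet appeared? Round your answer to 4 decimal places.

For each toy, P(unseen after 30) = (21/22)^30 = 0.24768.
By linearity of expectation, E[unseen] = 22·(21/22)^30 = 5.44905.

5.4491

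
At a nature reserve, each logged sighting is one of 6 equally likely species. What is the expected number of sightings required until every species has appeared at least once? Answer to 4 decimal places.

Split into phases: going from k distinct to k+1 distinct takes on average 6/(6-k) sightings.
E[T] = 6/6 + 6/5 + 6/4 + 6/3 + 6/2 + 6/1 = 6·H_{6}.
H_{6} = 2.45000, so E[T] = 14.70000.

14.7000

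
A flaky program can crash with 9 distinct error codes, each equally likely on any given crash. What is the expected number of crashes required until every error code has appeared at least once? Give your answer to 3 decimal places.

25.461

Split into phases: going from k distinct to k+1 distinct takes on average 9/(9-k) crashes.
E[T] = 9/9 + 9/8 + 9/7 + ... + 9/2 + 9/1 = 9·H_{9}.
H_{9} = 2.8290, so E[T] = 25.4607.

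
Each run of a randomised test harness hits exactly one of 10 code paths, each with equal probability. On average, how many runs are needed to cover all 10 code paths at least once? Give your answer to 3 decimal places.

After k distinct code paths have appeared, the next run gives a new one with probability (10-k)/10, so the expected wait for the (k+1)-th is 10/(10-k).
E[T] = 10/10 + 10/9 + 10/8 + ... + 10/2 + 10/1 = 10·H_{10}.
H_{10} = 2.9290, so E[T] = 29.2897.

29.290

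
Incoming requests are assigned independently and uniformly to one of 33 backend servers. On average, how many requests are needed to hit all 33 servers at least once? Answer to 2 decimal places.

After k distinct servers have appeared, the next request gives a new one with probability (33-k)/33, so the expected wait for the (k+1)-th is 33/(33-k).
E[T] = 33/33 + 33/32 + 33/31 + ... + 33/2 + 33/1 = 33·H_{33}.
H_{33} = 4.089, so E[T] = 134.930.

134.93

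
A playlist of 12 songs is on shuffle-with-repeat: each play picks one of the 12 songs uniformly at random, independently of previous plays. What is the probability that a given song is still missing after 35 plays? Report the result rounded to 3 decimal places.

0.048

Each play misses the fixed song with probability (12-1)/12 = 11/12, independently.
P(still missing after 35) = (11/12)^35 = 0.0476.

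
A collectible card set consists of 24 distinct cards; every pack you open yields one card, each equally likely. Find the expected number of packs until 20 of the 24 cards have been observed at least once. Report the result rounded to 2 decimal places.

40.62

Going from k to k+1 distinct takes a geometric number of packs with mean 24/(24-k).
Sum over k = 0,...,19: E = 24/24 + 24/23 + 24/22 + ... + 24/6 + 24/5 = 40.623.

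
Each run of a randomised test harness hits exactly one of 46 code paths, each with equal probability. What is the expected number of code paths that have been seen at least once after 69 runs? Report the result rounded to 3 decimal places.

35.904

For each code path, P(seen in 69 runs) = 1 - (45/46)^69 = 0.7805.
By linearity of expectation, E[distinct seen] = 46·(1 - (45/46)^69) = 35.9044.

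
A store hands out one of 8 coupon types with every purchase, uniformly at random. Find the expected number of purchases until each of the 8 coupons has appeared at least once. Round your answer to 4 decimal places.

21.7429

Split into phases: going from k distinct to k+1 distinct takes on average 8/(8-k) purchases.
E[T] = 8/8 + 8/7 + 8/6 + ... + 8/2 + 8/1 = 8·H_{8}.
H_{8} = 2.71786, so E[T] = 21.74286.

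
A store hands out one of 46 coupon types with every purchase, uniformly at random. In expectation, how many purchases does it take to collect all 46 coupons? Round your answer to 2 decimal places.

203.17

The wait to go from k to k+1 distinct coupons is geometric with mean 46/(46-k).
E[T] = 46/46 + 46/45 + 46/44 + ... + 46/2 + 46/1 = 46·H_{46}.
H_{46} = 4.417, so E[T] = 203.168.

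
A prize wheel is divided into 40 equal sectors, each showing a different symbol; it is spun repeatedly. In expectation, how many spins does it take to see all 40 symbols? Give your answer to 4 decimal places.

171.1417

After k distinct symbols have appeared, the next spin gives a new one with probability (40-k)/40, so the expected wait for the (k+1)-th is 40/(40-k).
E[T] = 40/40 + 40/39 + 40/38 + ... + 40/2 + 40/1 = 40·H_{40}.
H_{40} = 4.27854, so E[T] = 171.14172.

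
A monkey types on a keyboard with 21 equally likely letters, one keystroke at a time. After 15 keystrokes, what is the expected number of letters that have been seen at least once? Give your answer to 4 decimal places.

For each letter, P(seen in 15 keystrokes) = 1 - (20/21)^15 = 0.51898.
By linearity of expectation, E[distinct seen] = 21·(1 - (20/21)^15) = 10.89864.

10.8986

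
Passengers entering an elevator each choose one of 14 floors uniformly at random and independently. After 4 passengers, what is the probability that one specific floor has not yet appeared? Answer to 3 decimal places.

Each passenger misses the fixed floor with probability (14-1)/14 = 13/14, independently.
P(still missing after 4) = (13/14)^4 = 0.7435.

0.743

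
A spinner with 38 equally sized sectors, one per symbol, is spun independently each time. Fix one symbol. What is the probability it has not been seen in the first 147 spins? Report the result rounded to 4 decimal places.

0.0198

On each spin the fixed symbol fails to appear with probability 37/38.
P(still missing after 147) = (37/38)^147 = 0.01984.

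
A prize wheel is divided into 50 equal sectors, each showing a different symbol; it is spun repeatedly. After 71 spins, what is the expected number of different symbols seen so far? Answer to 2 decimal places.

38.09

For each symbol, P(seen in 71 spins) = 1 - (49/50)^71 = 0.762.
By linearity of expectation, E[distinct seen] = 50·(1 - (49/50)^71) = 38.087.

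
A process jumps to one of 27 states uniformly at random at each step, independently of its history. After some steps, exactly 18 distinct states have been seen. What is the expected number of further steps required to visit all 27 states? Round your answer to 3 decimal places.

With k distinct states already seen, the next new one takes an expected 27/(27-k) steps.
Sum over k = 18,...,26: E = 27/9 + 27/8 + 27/7 + ... + 27/2 + 27/1 = 76.3821.

76.382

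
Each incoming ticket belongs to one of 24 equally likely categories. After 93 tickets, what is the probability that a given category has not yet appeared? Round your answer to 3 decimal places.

0.019

On each ticket the fixed category fails to appear with probability 23/24.
P(still missing after 93) = (23/24)^93 = 0.0191.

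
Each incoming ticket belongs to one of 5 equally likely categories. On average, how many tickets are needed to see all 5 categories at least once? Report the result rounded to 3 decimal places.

11.417

After k distinct categories have appeared, the next ticket gives a new one with probability (5-k)/5, so the expected wait for the (k+1)-th is 5/(5-k).
E[T] = 5/5 + 5/4 + 5/3 + 5/2 + 5/1 = 5·H_{5}.
H_{5} = 2.2833, so E[T] = 11.4167.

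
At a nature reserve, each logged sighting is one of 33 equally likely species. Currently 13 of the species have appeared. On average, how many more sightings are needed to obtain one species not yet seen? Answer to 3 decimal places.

Each sighting yields a new species with probability (33-13)/33 = 20/33, so the wait is geometric with mean 33/20.
E = 33/20 = 1.6500.

1.650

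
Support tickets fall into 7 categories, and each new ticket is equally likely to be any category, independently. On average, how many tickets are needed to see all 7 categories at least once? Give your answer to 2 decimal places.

Split into phases: going from k distinct to k+1 distinct takes on average 7/(7-k) tickets.
E[T] = 7/7 + 7/6 + 7/5 + ... + 7/2 + 7/1 = 7·H_{7}.
H_{7} = 2.593, so E[T] = 18.150.

18.15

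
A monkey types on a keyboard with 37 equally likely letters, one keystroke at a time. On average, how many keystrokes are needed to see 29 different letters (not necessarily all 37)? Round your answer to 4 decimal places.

With k distinct letters already seen, the next new one arrives after an expected 37/(37-k) keystrokes.
Sum over k = 0,...,28: E = 37/37 + 37/36 + 37/35 + ... + 37/10 + 37/9 = 54.89798.

54.8980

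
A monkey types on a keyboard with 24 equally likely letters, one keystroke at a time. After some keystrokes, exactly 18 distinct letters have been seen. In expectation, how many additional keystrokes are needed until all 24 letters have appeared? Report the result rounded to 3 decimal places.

58.800

With k distinct letters already seen, the next new one takes an expected 24/(24-k) keystrokes.
Sum over k = 18,...,23: E = 24/6 + 24/5 + 24/4 + 24/3 + 24/2 + 24/1 = 58.8000.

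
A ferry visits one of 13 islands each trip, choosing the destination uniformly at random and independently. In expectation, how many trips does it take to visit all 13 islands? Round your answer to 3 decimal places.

41.342

The wait to go from k to k+1 distinct islands is geometric with mean 13/(13-k).
E[T] = 13/13 + 13/12 + 13/11 + ... + 13/2 + 13/1 = 13·H_{13}.
H_{13} = 3.1801, so E[T] = 41.3417.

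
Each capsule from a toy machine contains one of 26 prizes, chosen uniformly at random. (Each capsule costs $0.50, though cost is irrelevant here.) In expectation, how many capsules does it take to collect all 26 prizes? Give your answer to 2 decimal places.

The wait to go from k to k+1 distinct prizes is geometric with mean 26/(26-k).
E[T] = 26/26 + 26/25 + 26/24 + ... + 26/2 + 26/1 = 26·H_{26}.
H_{26} = 3.854, so E[T] = 100.215.

100.21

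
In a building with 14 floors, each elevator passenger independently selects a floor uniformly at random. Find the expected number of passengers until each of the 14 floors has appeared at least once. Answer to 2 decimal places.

Split into phases: going from k distinct to k+1 distinct takes on average 14/(14-k) passengers.
E[T] = 14/14 + 14/13 + 14/12 + ... + 14/2 + 14/1 = 14·H_{14}.
H_{14} = 3.252, so E[T] = 45.522.

45.52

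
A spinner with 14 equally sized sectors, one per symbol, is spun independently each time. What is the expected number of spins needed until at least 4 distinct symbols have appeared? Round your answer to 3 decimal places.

With k distinct symbols already seen, the next new one arrives after an expected 14/(14-k) spins.
Sum over k = 0,...,3: E = 14/14 + 14/13 + 14/12 + 14/11 = 4.5163.

4.516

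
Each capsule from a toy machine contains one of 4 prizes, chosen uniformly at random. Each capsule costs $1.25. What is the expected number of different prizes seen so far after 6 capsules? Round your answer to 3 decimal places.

3.288

For each prize, P(seen in 6 capsules) = 1 - (3/4)^6 = 0.8220.
By linearity of expectation, E[distinct seen] = 4·(1 - (3/4)^6) = 3.2881.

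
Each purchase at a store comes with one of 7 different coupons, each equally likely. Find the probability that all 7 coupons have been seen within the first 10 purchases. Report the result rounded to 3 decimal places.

By inclusion–exclusion over which coupons are missing,
P(all seen) = Σ_{j=0}^{7} (-1)^j C(7,j)((7-j)/7)^10
= 1.0000 - 1.4984 + 0.7260 - 0.1299 + 0.0073 - 0.0001 + 0.0000 - 0.0000
= 0.1049.

0.105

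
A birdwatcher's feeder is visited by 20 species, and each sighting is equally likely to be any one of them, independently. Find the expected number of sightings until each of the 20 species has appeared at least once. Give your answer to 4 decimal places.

The wait to go from k to k+1 distinct species is geometric with mean 20/(20-k).
E[T] = 20/20 + 20/19 + 20/18 + ... + 20/2 + 20/1 = 20·H_{20}.
H_{20} = 3.59774, so E[T] = 71.95479.

71.9548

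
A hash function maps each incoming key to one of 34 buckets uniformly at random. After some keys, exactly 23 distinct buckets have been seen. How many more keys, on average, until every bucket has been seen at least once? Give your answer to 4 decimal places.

102.6758

From k distinct to k+1 distinct takes on average 34/(34-k) keys.
Sum over k = 23,...,33: E = 34/11 + 34/10 + 34/9 + ... + 34/2 + 34/1 = 102.67583.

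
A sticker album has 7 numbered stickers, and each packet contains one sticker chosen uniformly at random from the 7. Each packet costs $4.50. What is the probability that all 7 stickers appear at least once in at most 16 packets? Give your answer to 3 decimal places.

0.498

Let A_i be the event that sticker i is missing after 16 packets. By inclusion–exclusion on the A_i,
P(all seen) = Σ_{j=0}^{7} (-1)^j C(7,j)((7-j)/7)^16
= 1.0000 - 0.5942 + 0.0964 - 0.0045 + 0.0000 - 0.0000 + 0.0000 - 0.0000
= 0.4977.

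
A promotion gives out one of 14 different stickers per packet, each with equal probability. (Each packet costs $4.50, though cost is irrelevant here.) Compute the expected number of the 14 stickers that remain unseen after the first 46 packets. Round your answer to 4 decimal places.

For each sticker, P(unseen after 46) = (13/14)^46 = 0.03308.
By linearity of expectation, E[unseen] = 14·(13/14)^46 = 0.46306.

0.4631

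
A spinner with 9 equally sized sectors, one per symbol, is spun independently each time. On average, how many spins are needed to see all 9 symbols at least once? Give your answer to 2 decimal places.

The wait to go from k to k+1 distinct symbols is geometric with mean 9/(9-k).
E[T] = 9/9 + 9/8 + 9/7 + ... + 9/2 + 9/1 = 9·H_{9}.
H_{9} = 2.829, so E[T] = 25.461.

25.46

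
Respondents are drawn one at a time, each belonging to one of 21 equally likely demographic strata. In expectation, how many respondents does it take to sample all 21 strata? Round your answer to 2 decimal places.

After k distinct strata have appeared, the next respondent gives a new one with probability (21-k)/21, so the expected wait for the (k+1)-th is 21/(21-k).
E[T] = 21/21 + 21/20 + 21/19 + ... + 21/2 + 21/1 = 21·H_{21}.
H_{21} = 3.645, so E[T] = 76.553.

76.55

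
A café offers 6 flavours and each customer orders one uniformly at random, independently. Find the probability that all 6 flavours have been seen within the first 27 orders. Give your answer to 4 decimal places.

0.9566

By inclusion–exclusion over which flavours are missing,
P(all seen) = Σ_{j=0}^{6} (-1)^j C(6,j)((6-j)/6)^27
= 1.00000 - 0.04368 + 0.00026 - 0.00000 + 0.00000 - 0.00000 + 0.00000
= 0.95659.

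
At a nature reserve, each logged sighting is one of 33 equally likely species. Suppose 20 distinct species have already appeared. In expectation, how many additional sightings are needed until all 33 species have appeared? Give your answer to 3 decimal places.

The wait to go from k to k+1 distinct species is geometric with mean 33/(33-k).
Sum over k = 20,...,32: E = 33/13 + 33/12 + 33/11 + ... + 33/2 + 33/1 = 104.9444.

104.944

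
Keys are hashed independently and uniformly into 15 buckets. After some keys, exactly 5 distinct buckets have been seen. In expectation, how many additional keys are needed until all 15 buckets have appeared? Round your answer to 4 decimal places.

43.9345

From k distinct to k+1 distinct takes on average 15/(15-k) keys.
Sum over k = 5,...,14: E = 15/10 + 15/9 + 15/8 + ... + 15/2 + 15/1 = 43.93452.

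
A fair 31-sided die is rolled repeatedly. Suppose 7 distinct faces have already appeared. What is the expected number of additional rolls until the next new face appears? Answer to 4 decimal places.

Each roll yields a new face with probability (31-7)/31 = 24/31, so the wait is geometric with mean 31/24.
E = 31/24 = 1.29167.

1.2917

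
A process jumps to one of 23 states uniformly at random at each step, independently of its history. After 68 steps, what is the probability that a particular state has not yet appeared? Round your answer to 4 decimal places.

Each step misses the fixed state with probability (23-1)/23 = 22/23, independently.
P(still missing after 68) = (22/23)^68 = 0.04867.

0.0487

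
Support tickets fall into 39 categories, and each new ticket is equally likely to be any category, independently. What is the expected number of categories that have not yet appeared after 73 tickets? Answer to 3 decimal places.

5.855

For each category, P(unseen after 73) = (38/39)^73 = 0.1501.
By linearity of expectation, E[unseen] = 39·(38/39)^73 = 5.8553.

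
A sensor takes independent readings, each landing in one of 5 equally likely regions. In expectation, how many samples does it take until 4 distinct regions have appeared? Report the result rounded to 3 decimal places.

6.417

With k distinct regions already seen, the next new one arrives after an expected 5/(5-k) samples.
Sum over k = 0,...,3: E = 5/5 + 5/4 + 5/3 + 5/2 = 6.4167.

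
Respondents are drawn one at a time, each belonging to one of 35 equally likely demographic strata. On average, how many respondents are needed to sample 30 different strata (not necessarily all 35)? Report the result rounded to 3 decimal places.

65.221

Going from k to k+1 distinct takes a geometric number of respondents with mean 35/(35-k).
Sum over k = 0,...,29: E = 35/35 + 35/34 + 35/33 + ... + 35/7 + 35/6 = 65.2207.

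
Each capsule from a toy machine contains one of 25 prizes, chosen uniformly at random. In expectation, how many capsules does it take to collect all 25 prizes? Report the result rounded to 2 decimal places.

The wait to go from k to k+1 distinct prizes is geometric with mean 25/(25-k).
E[T] = 25/25 + 25/24 + 25/23 + ... + 25/2 + 25/1 = 25·H_{25}.
H_{25} = 3.816, so E[T] = 95.399.

95.40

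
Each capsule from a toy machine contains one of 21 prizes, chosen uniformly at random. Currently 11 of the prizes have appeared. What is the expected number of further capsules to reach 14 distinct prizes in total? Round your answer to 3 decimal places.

With k distinct prizes already seen, the next new one takes an expected 21/(21-k) capsules.
Sum over k = 11,...,13: E = 21/10 + 21/9 + 21/8 = 7.0583.

7.058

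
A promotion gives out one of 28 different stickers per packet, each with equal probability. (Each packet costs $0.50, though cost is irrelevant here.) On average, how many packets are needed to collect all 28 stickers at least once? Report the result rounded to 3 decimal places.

The wait to go from k to k+1 distinct stickers is geometric with mean 28/(28-k).
E[T] = 28/28 + 28/27 + 28/26 + ... + 28/2 + 28/1 = 28·H_{28}.
H_{28} = 3.9272, so E[T] = 109.9608.

109.961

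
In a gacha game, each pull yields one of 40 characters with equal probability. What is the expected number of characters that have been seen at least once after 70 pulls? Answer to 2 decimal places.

For each character, P(seen in 70 pulls) = 1 - (39/40)^70 = 0.830.
By linearity of expectation, E[distinct seen] = 40·(1 - (39/40)^70) = 33.202.

33.20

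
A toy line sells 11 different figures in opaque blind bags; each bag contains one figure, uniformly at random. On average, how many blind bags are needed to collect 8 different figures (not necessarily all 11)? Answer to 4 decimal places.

13.0520

Going from k to k+1 distinct takes a geometric number of blind bags with mean 11/(11-k).
Sum over k = 0,...,7: E = 11/11 + 11/10 + 11/9 + ... + 11/5 + 11/4 = 13.05198.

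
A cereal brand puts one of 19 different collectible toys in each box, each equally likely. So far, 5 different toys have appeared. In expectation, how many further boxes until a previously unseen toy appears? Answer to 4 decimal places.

The number of boxes until the next new toy is geometric with success probability 14/19, so its mean is 19/14.
E = 19/14 = 1.35714.

1.3571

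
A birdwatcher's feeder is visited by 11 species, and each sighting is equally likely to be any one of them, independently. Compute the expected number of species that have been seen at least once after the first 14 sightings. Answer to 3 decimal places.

For each species, P(seen in 14 sightings) = 1 - (10/11)^14 = 0.7367.
By linearity of expectation, E[distinct seen] = 11·(1 - (10/11)^14) = 8.1034.

8.103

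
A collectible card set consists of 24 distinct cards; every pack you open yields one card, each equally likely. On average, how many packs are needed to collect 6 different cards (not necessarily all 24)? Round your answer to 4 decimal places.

6.7404

Going from k to k+1 distinct takes a geometric number of packs with mean 24/(24-k).
Sum over k = 0,...,5: E = 24/24 + 24/23 + 24/22 + 24/21 + 24/20 + 24/19 = 6.74040.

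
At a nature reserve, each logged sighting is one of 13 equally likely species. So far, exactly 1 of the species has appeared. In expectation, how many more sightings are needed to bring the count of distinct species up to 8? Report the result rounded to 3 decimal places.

10.658

The wait to go from k to k+1 distinct species is geometric with mean 13/(13-k).
Sum over k = 1,...,7: E = 13/12 + 13/11 + 13/10 + ... + 13/7 + 13/6 = 10.6584.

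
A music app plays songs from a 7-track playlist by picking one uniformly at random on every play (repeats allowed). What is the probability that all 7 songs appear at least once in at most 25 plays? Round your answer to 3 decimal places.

0.856

Let A_i be the event that song i is missing after 25 plays. By inclusion–exclusion on the A_i,
P(all seen) = Σ_{j=0}^{7} (-1)^j C(7,j)((7-j)/7)^25
= 1.0000 - 0.1484 + 0.0047 - 0.0000 + 0.0000 - 0.0000 + 0.0000 - 0.0000
= 0.8562.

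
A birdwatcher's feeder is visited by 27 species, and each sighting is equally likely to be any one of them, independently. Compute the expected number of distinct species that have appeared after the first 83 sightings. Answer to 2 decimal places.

25.82

For each species, P(seen in 83 sightings) = 1 - (26/27)^83 = 0.956.
By linearity of expectation, E[distinct seen] = 27·(1 - (26/27)^83) = 25.823.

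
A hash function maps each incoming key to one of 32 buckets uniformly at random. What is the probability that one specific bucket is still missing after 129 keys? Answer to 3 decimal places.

Each key misses the fixed bucket with probability (32-1)/32 = 31/32, independently.
P(still missing after 129) = (31/32)^129 = 0.0166.

0.017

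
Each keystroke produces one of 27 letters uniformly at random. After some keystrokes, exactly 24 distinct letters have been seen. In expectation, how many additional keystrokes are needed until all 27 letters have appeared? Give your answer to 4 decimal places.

With k distinct letters already seen, the next new one takes an expected 27/(27-k) keystrokes.
Sum over k = 24,...,26: E = 27/3 + 27/2 + 27/1 = 49.50000.

49.5000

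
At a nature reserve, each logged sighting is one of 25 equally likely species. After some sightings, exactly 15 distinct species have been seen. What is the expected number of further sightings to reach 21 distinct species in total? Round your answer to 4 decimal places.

The wait to go from k to k+1 distinct species is geometric with mean 25/(25-k).
Sum over k = 15,...,20: E = 25/10 + 25/9 + 25/8 + 25/7 + 25/6 + 25/5 = 21.14087.

21.1409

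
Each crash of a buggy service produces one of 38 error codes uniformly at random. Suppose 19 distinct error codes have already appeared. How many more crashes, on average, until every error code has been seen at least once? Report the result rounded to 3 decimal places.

134.814

The wait to go from k to k+1 distinct error codes is geometric with mean 38/(38-k).
Sum over k = 19,...,37: E = 38/19 + 38/18 + 38/17 + ... + 38/2 + 38/1 = 134.8141.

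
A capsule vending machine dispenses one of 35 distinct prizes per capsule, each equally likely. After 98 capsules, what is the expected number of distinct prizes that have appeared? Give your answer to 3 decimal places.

For each prize, P(seen in 98 capsules) = 1 - (34/35)^98 = 0.9416.
By linearity of expectation, E[distinct seen] = 35·(1 - (34/35)^98) = 32.9567.

32.957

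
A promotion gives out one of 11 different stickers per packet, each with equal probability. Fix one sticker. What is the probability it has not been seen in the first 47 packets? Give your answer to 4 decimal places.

Each packet misses the fixed sticker with probability (11-1)/11 = 10/11, independently.
P(still missing after 47) = (10/11)^47 = 0.01134.

0.0113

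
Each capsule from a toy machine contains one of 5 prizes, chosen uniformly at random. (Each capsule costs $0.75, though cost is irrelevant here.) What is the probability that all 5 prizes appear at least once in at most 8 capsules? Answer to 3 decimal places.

Let A_i be the event that prize i is missing after 8 capsules. By inclusion–exclusion on the A_i,
P(all seen) = Σ_{j=0}^{5} (-1)^j C(5,j)((5-j)/5)^8
= 1.0000 - 0.8389 + 0.1680 - 0.0066 + 0.0000 - 0.0000
= 0.3226.

0.323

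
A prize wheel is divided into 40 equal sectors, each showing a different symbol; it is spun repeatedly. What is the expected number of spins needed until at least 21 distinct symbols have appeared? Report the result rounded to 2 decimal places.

29.23

With k distinct symbols already seen, the next new one arrives after an expected 40/(40-k) spins.
Sum over k = 0,...,20: E = 40/40 + 40/39 + 40/38 + ... + 40/21 + 40/20 = 29.232.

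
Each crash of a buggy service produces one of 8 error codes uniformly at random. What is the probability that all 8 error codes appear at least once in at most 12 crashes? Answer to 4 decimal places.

0.0933

By inclusion–exclusion over which error codes are missing,
P(all seen) = Σ_{j=0}^{8} (-1)^j C(8,j)((8-j)/8)^12
= 1.00000 - 1.61134 + 0.88694 - 0.19895 + 0.01709 - 0.00043 + 0.00000 - 0.00000 + 0.00000
= 0.09331.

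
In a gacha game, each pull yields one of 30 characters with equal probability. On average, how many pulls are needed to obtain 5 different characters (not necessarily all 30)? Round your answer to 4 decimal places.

5.3709

Going from k to k+1 distinct takes a geometric number of pulls with mean 30/(30-k).
Sum over k = 0,...,4: E = 30/30 + 30/29 + 30/28 + 30/27 + 30/26 = 5.37087.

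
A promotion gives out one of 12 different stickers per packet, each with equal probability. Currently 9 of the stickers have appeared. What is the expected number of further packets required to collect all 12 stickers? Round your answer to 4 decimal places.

With k distinct stickers already seen, the next new one takes an expected 12/(12-k) packets.
Sum over k = 9,...,11: E = 12/3 + 12/2 + 12/1 = 22.00000.

22.0000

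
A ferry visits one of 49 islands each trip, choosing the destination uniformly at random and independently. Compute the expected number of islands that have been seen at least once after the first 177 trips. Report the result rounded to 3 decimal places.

47.726

For each island, P(seen in 177 trips) = 1 - (48/49)^177 = 0.9740.
By linearity of expectation, E[distinct seen] = 49·(1 - (48/49)^177) = 47.7259.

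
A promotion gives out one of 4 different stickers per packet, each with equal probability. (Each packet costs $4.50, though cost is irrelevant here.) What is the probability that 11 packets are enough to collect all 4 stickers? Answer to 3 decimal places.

0.834

By inclusion–exclusion over which stickers are missing,
P(all seen) = Σ_{j=0}^{4} (-1)^j C(4,j)((4-j)/4)^11
= 1.0000 - 0.1689 + 0.0029 - 0.0000 + 0.0000
= 0.8340.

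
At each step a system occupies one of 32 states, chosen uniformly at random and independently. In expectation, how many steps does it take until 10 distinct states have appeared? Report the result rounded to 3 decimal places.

Going from k to k+1 distinct takes a geometric number of steps with mean 32/(32-k).
Sum over k = 0,...,9: E = 32/32 + 32/31 + 32/30 + ... + 32/24 + 32/23 = 11.7658.

11.766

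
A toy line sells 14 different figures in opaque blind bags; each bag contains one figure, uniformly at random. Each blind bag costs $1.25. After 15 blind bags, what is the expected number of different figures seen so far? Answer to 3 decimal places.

9.394

For each figure, P(seen in 15 blind bags) = 1 - (13/14)^15 = 0.6710.
By linearity of expectation, E[distinct seen] = 14·(1 - (13/14)^15) = 9.3936.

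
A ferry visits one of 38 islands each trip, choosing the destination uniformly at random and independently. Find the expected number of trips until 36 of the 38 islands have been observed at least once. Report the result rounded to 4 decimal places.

103.6603

Going from k to k+1 distinct takes a geometric number of trips with mean 38/(38-k).
Sum over k = 0,...,35: E = 38/38 + 38/37 + 38/36 + ... + 38/4 + 38/3 = 103.66028.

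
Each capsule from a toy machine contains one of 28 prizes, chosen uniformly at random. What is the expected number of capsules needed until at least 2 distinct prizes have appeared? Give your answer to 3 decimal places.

2.037

With k distinct prizes already seen, the next new one arrives after an expected 28/(28-k) capsules.
Sum over k = 0,...,1: E = 28/28 + 28/27 = 2.0370.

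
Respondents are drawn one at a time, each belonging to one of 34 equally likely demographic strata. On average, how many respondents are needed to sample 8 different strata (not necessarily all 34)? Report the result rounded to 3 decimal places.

8.969

With k distinct strata already seen, the next new one arrives after an expected 34/(34-k) respondents.
Sum over k = 0,...,7: E = 34/34 + 34/33 + 34/32 + ... + 34/28 + 34/27 = 8.9689.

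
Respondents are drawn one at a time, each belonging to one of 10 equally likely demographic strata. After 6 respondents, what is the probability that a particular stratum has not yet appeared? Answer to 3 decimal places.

0.531

Each respondent misses the fixed stratum with probability (10-1)/10 = 9/10, independently.
P(still missing after 6) = (9/10)^6 = 0.5314.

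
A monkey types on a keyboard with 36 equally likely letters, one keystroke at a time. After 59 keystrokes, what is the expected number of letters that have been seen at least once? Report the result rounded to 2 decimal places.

29.17

For each letter, P(seen in 59 keystrokes) = 1 - (35/36)^59 = 0.810.
By linearity of expectation, E[distinct seen] = 36·(1 - (35/36)^59) = 29.169.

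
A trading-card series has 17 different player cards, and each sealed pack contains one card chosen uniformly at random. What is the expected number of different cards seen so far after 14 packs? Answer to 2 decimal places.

For each card, P(seen in 14 packs) = 1 - (16/17)^14 = 0.572.
By linearity of expectation, E[distinct seen] = 17·(1 - (16/17)^14) = 9.725.

9.72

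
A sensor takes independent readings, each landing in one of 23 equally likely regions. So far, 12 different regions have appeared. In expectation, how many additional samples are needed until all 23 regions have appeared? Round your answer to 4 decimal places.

The wait to go from k to k+1 distinct regions is geometric with mean 23/(23-k).
Sum over k = 12,...,22: E = 23/11 + 23/10 + 23/9 + ... + 23/2 + 23/1 = 69.45718.

69.4572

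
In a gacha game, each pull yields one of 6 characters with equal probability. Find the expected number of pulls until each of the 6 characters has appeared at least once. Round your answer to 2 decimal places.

The wait to go from k to k+1 distinct characters is geometric with mean 6/(6-k).
E[T] = 6/6 + 6/5 + 6/4 + 6/3 + 6/2 + 6/1 = 6·H_{6}.
H_{6} = 2.450, so E[T] = 14.700.

14.70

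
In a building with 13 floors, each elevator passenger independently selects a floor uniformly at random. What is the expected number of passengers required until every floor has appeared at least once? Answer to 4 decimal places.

41.3417

The wait to go from k to k+1 distinct floors is geometric with mean 13/(13-k).
E[T] = 13/13 + 13/12 + 13/11 + ... + 13/2 + 13/1 = 13·H_{13}.
H_{13} = 3.18013, so E[T] = 41.34174.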